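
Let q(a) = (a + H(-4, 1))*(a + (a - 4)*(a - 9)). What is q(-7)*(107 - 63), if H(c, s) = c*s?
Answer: -81796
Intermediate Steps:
q(a) = (-4 + a)*(a + (-9 + a)*(-4 + a)) (q(a) = (a - 4*1)*(a + (a - 4)*(a - 9)) = (a - 4)*(a + (-4 + a)*(-9 + a)) = (-4 + a)*(a + (-9 + a)*(-4 + a)))
q(-7)*(107 - 63) = (-144 + (-7)**3 - 16*(-7)**2 + 84*(-7))*(107 - 63) = (-144 - 343 - 16*49 - 588)*44 = (-144 - 343 - 784 - 588)*44 = -1859*44 = -81796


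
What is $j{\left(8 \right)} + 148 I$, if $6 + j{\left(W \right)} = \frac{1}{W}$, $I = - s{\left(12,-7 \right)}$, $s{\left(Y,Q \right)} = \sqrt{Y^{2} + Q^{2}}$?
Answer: $- \frac{47}{8} - 148 \sqrt{193} \approx -2062.0$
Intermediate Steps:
$s{\left(Y,Q \right)} = \sqrt{Q^{2} + Y^{2}}$
$I = - \sqrt{193}$ ($I = - \sqrt{\left(-7\right)^{2} + 12^{2}} = - \sqrt{49 + 144} = - \sqrt{193} \approx -13.892$)
$j{\left(W \right)} = -6 + \frac{1}{W}$
$j{\left(8 \right)} + 148 I = \left(-6 + \frac{1}{8}\right) + 148 \left(- \sqrt{193}\right) = \left(-6 + \frac{1}{8}\right) - 148 \sqrt{193} = - \frac{47}{8} - 148 \sqrt{193}$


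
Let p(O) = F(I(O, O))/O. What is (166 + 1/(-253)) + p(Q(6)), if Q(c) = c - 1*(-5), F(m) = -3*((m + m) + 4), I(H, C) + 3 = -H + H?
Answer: 42135/253 ≈ 166.54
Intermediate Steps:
I(H, C) = -3 (I(H, C) = -3 + (-H + H) = -3 + 0 = -3)
F(m) = -12 - 6*m (F(m) = -3*(2*m + 4) = -3*(4 + 2*m) = -12 - 6*m)
Q(c) = 5 + c (Q(c) = c + 5 = 5 + c)
p(O) = 6/O (p(O) = (-12 - 6*(-3))/O = (-12 + 18)/O = 6/O)
(166 + 1/(-253)) + p(Q(6)) = (166 + 1/(-253)) + 6/(5 + 6) = (166 - 1/253) + 6/11 = 41997/253 + 6*(1/11) = 41997/253 + 6/11 = 42135/253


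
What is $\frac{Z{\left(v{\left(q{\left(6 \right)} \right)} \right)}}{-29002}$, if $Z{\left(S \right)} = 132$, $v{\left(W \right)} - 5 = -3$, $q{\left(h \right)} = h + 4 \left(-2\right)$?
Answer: $- \frac{66}{14501} \approx -0.0045514$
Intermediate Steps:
$q{\left(h \right)} = -8 + h$ ($q{\left(h \right)} = h - 8 = -8 + h$)
$v{\left(W \right)} = 2$ ($v{\left(W \right)} = 5 - 3 = 2$)
$\frac{Z{\left(v{\left(q{\left(6 \right)} \right)} \right)}}{-29002} = \frac{132}{-29002} = 132 \left(- \frac{1}{29002}\right) = - \frac{66}{14501}$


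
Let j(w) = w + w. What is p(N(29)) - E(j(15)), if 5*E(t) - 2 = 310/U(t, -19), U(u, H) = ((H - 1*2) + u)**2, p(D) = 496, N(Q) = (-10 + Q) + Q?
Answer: 200408/405 ≈ 494.83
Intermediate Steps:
N(Q) = -10 + 2*Q
j(w) = 2*w
U(u, H) = (-2 + H + u)**2 (U(u, H) = ((H - 2) + u)**2 = ((-2 + H) + u)**2 = (-2 + H + u)**2)
E(t) = 2/5 + 62/(-21 + t)**2 (E(t) = 2/5 + (310/((-2 - 19 + t)**2))/5 = 2/5 + (310/((-21 + t)**2))/5 = 2/5 + (310/(-21 + t)**2)/5 = 2/5 + 62/(-21 + t)**2)
p(N(29)) - E(j(15)) = 496 - (2/5 + 62/(-21 + 2*15)**2) = 496 - (2/5 + 62/(-21 + 30)**2) = 496 - (2/5 + 62/9**2) = 496 - (2/5 + 62*(1/81)) = 496 - (2/5 + 62/81) = 496 - 1*472/405 = 496 - 472/405 = 200408/405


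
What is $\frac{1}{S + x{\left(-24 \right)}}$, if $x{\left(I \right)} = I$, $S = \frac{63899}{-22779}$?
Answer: $- \frac{22779}{610595} \approx -0.037306$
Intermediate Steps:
$S = - \frac{63899}{22779}$ ($S = 63899 \left(- \frac{1}{22779}\right) = - \frac{63899}{22779} \approx -2.8052$)
$\frac{1}{S + x{\left(-24 \right)}} = \frac{1}{- \frac{63899}{22779} - 24} = \frac{1}{- \frac{610595}{22779}} = - \frac{22779}{610595}$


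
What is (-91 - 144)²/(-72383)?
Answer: -55225/72383 ≈ -0.76296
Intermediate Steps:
(-91 - 144)²/(-72383) = (-235)²*(-1/72383) = 55225*(-1/72383) = -55225/72383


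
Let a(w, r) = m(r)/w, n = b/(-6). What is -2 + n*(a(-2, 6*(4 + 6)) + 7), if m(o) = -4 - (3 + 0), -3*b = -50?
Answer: -187/6 ≈ -31.167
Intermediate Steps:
b = 50/3 (b = -1/3*(-50) = 50/3 ≈ 16.667)
n = -25/9 (n = (50/3)/(-6) = (50/3)*(-1/6) = -25/9 ≈ -2.7778)
m(o) = -7 (m(o) = -4 - 1*3 = -4 - 3 = -7)
a(w, r) = -7/w
-2 + n*(a(-2, 6*(4 + 6)) + 7) = -2 - 25*(-7/(-2) + 7)/9 = -2 - 25*(-7*(-1/2) + 7)/9 = -2 - 25*(7/2 + 7)/9 = -2 - 25/9*21/2 = -2 - 175/6 = -187/6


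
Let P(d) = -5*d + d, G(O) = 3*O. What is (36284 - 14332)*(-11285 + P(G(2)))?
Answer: -248255168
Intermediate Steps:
P(d) = -4*d
(36284 - 14332)*(-11285 + P(G(2))) = (36284 - 14332)*(-11285 - 12*2) = 21952*(-11285 - 4*6) = 21952*(-11285 - 24) = 21952*(-11309) = -248255168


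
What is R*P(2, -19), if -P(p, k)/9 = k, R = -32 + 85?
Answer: 9063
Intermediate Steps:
R = 53
P(p, k) = -9*k
R*P(2, -19) = 53*(-9*(-19)) = 53*171 = 9063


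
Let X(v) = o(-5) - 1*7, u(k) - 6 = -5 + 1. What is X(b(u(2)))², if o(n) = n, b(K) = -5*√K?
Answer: 144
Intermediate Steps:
u(k) = 2 (u(k) = 6 + (-5 + 1) = 6 - 4 = 2)
X(v) = -12 (X(v) = -5 - 1*7 = -5 - 7 = -12)
X(b(u(2)))² = (-12)² = 144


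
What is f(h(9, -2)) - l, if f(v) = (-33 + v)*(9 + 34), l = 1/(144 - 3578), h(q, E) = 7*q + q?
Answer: 5758819/3434 ≈ 1677.0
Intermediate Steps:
h(q, E) = 8*q
l = -1/3434 (l = 1/(-3434) = -1/3434 ≈ -0.00029121)
f(v) = -1419 + 43*v (f(v) = (-33 + v)*43 = -1419 + 43*v)
f(h(9, -2)) - l = (-1419 + 43*(8*9)) - 1*(-1/3434) = (-1419 + 43*72) + 1/3434 = (-1419 + 3096) + 1/3434 = 1677 + 1/3434 = 5758819/3434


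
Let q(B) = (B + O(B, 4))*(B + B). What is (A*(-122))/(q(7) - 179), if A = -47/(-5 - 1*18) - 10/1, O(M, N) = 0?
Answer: -7442/621 ≈ -11.984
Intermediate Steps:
A = -183/23 (A = -47/(-5 - 18) - 10*1 = -47/(-23) - 10 = -47*(-1/23) - 10 = 47/23 - 10 = -183/23 ≈ -7.9565)
q(B) = 2*B**2 (q(B) = (B + 0)*(B + B) = B*(2*B) = 2*B**2)
(A*(-122))/(q(7) - 179) = (-183/23*(-122))/(2*7**2 - 179) = 22326/(23*(2*49 - 179)) = 22326/(23*(98 - 179)) = (22326/23)/(-81) = (22326/23)*(-1/81) = -7442/621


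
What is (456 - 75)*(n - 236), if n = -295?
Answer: -202311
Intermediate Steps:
(456 - 75)*(n - 236) = (456 - 75)*(-295 - 236) = 381*(-531) = -202311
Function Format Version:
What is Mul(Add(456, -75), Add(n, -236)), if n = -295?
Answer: -202311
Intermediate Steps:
Mul(Add(456, -75), Add(n, -236)) = Mul(Add(456, -75), Add(-295, -236)) = Mul(381, -531) = -202311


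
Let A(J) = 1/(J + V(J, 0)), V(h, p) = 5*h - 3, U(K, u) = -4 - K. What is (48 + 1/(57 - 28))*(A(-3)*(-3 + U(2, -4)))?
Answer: 597/29 ≈ 20.586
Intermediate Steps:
V(h, p) = -3 + 5*h
A(J) = 1/(-3 + 6*J) (A(J) = 1/(J + (-3 + 5*J)) = 1/(-3 + 6*J))
(48 + 1/(57 - 28))*(A(-3)*(-3 + U(2, -4))) = (48 + 1/(57 - 28))*((1/(3*(-1 + 2*(-3))))*(-3 + (-4 - 1*2))) = (48 + 1/29)*((1/(3*(-1 - 6)))*(-3 + (-4 - 2))) = (48 + 1/29)*(((⅓)/(-7))*(-3 - 6)) = 1393*(((⅓)*(-⅐))*(-9))/29 = 1393*(-1/21*(-9))/29 = (1393/29)*(3/7) = 597/29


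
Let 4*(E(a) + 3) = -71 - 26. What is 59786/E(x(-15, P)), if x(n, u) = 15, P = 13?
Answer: -239144/109 ≈ -2194.0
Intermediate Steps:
E(a) = -109/4 (E(a) = -3 + (-71 - 26)/4 = -3 + (¼)*(-97) = -3 - 97/4 = -109/4)
59786/E(x(-15, P)) = 59786/(-109/4) = 59786*(-4/109) = -239144/109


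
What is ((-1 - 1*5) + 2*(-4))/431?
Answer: -14/431 ≈ -0.032483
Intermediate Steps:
((-1 - 1*5) + 2*(-4))/431 = ((-1 - 5) - 8)*(1/431) = (-6 - 8)*(1/431) = -14*1/431 = -14/431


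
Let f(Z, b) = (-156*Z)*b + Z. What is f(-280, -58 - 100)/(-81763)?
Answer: 6901720/81763 ≈ 84.411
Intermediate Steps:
f(Z, b) = Z - 156*Z*b (f(Z, b) = -156*Z*b + Z = Z - 156*Z*b)
f(-280, -58 - 100)/(-81763) = -280*(1 - 156*(-58 - 100))/(-81763) = -280*(1 - 156*(-158))*(-1/81763) = -280*(1 + 24648)*(-1/81763) = -280*24649*(-1/81763) = -6901720*(-1/81763) = 6901720/81763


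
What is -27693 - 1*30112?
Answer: -57805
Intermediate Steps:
-27693 - 1*30112 = -27693 - 30112 = -57805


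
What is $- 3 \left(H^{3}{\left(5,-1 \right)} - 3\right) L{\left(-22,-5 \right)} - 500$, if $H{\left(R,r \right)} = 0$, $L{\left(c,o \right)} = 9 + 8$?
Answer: $-347$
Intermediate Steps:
$L{\left(c,o \right)} = 17$
$- 3 \left(H^{3}{\left(5,-1 \right)} - 3\right) L{\left(-22,-5 \right)} - 500 = - 3 \left(0^{3} - 3\right) 17 - 500 = - 3 \left(0 - 3\right) 17 - 500 = \left(-3\right) \left(-3\right) 17 - 500 = 9 \cdot 17 - 500 = 153 - 500 = -347$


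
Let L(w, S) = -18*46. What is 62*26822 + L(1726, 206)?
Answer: 1662136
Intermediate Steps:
L(w, S) = -828
62*26822 + L(1726, 206) = 62*26822 - 828 = 1662964 - 828 = 1662136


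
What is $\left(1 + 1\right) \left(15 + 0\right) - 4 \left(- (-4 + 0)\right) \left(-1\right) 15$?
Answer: $7200$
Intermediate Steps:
$\left(1 + 1\right) \left(15 + 0\right) - 4 \left(- (-4 + 0)\right) \left(-1\right) 15 = 2 \cdot 15 - 4 \left(\left(-1\right) \left(-4\right)\right) \left(-1\right) 15 = 30 \left(-4\right) 4 \left(-1\right) 15 = 30 \left(\left(-16\right) \left(-1\right)\right) 15 = 30 \cdot 16 \cdot 15 = 480 \cdot 15 = 7200$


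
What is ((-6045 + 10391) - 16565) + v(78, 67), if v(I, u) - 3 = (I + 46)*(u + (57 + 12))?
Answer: 4648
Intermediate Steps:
v(I, u) = 3 + (46 + I)*(69 + u) (v(I, u) = 3 + (I + 46)*(u + (57 + 12)) = 3 + (46 + I)*(u + 69) = 3 + (46 + I)*(69 + u))
((-6045 + 10391) - 16565) + v(78, 67) = ((-6045 + 10391) - 16565) + (3177 + 46*67 + 69*78 + 78*67) = (4346 - 16565) + (3177 + 3082 + 5382 + 5226) = -12219 + 16867 = 4648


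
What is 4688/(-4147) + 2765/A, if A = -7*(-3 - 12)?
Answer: 313549/12441 ≈ 25.203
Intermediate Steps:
A = 105 (A = -7*(-15) = 105)
4688/(-4147) + 2765/A = 4688/(-4147) + 2765/105 = 4688*(-1/4147) + 2765*(1/105) = -4688/4147 + 79/3 = 313549/12441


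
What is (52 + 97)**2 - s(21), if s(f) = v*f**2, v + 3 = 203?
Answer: -65999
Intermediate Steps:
v = 200 (v = -3 + 203 = 200)
s(f) = 200*f**2
(52 + 97)**2 - s(21) = (52 + 97)**2 - 200*21**2 = 149**2 - 200*441 = 22201 - 1*88200 = 22201 - 88200 = -65999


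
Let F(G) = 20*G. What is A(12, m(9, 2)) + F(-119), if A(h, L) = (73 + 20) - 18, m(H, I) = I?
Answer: -2305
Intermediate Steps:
A(h, L) = 75 (A(h, L) = 93 - 18 = 75)
A(12, m(9, 2)) + F(-119) = 75 + 20*(-119) = 75 - 2380 = -2305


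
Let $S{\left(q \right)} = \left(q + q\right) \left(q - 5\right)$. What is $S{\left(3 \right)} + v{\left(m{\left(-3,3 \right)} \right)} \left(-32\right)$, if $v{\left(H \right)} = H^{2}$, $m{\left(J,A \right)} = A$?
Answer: $-300$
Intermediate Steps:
$S{\left(q \right)} = 2 q \left(-5 + q\right)$
$S{\left(3 \right)} + v{\left(m{\left(-3,3 \right)} \right)} \left(-32\right) = 2 \cdot 3 \left(-5 + 3\right) + 3^{2} \left(-32\right) = 2 \cdot 3 \left(-2\right) + 9 \left(-32\right) = -12 - 288 = -300$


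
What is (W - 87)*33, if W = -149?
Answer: -7788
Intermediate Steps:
(W - 87)*33 = (-149 - 87)*33 = -236*33 = -7788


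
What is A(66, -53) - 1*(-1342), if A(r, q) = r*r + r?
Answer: 5764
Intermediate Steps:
A(r, q) = r + r**2 (A(r, q) = r**2 + r = r + r**2)
A(66, -53) - 1*(-1342) = 66*(1 + 66) - 1*(-1342) = 66*67 + 1342 = 4422 + 1342 = 5764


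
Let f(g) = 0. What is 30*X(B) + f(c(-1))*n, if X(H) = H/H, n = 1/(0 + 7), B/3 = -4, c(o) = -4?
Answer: 30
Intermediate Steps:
B = -12 (B = 3*(-4) = -12)
n = 1/7 ≈ 0.14286
X(H) = 1
30*X(B) + f(c(-1))*n = 30*1 + 0*(1/7) = 30 + 0 = 30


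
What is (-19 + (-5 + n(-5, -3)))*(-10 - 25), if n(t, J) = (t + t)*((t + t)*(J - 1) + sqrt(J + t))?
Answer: 14840 + 700*I*sqrt(2) ≈ 14840.0 + 989.95*I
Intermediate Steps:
n(t, J) = 2*t*(sqrt(J + t) + 2*t*(-1 + J)) (n(t, J) = (2*t)*((2*t)*(-1 + J) + sqrt(J + t)) = (2*t)*(2*t*(-1 + J) + sqrt(J + t)) = (2*t)*(sqrt(J + t) + 2*t*(-1 + J)) = 2*t*(sqrt(J + t) + 2*t*(-1 + J)))
(-19 + (-5 + n(-5, -3)))*(-10 - 25) = (-19 + (-5 + 2*(-5)*(sqrt(-3 - 5) - 2*(-5) + 2*(-3)*(-5))))*(-10 - 25) = (-19 + (-5 + 2*(-5)*(sqrt(-8) + 10 + 30)))*(-35) = (-19 + (-5 + 2*(-5)*(2*I*sqrt(2) + 10 + 30)))*(-35) = (-19 + (-5 + 2*(-5)*(40 + 2*I*sqrt(2))))*(-35) = (-19 + (-5 + (-400 - 20*I*sqrt(2))))*(-35) = (-19 + (-405 - 20*I*sqrt(2)))*(-35) = (-424 - 20*I*sqrt(2))*(-35) = 14840 + 700*I*sqrt(2)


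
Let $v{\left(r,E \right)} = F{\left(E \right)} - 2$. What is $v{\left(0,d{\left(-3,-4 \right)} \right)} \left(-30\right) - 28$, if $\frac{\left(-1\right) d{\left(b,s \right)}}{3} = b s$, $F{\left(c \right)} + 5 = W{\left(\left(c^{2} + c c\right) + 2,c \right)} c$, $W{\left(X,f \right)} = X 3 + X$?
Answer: $11206262$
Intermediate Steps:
$W{\left(X,f \right)} = 4 X$ ($W{\left(X,f \right)} = 3 X + X = 4 X$)
$F{\left(c \right)} = -5 + c \left(8 + 8 c^{2}\right)$ ($F{\left(c \right)} = -5 + 4 \left(\left(c^{2} + c c\right) + 2\right) c = -5 + 4 \left(\left(c^{2} + c^{2}\right) + 2\right) c = -5 + 4 \left(2 c^{2} + 2\right) c = -5 + 4 \left(2 + 2 c^{2}\right) c = -5 + \left(8 + 8 c^{2}\right) c = -5 + c \left(8 + 8 c^{2}\right)$)
$d{\left(b,s \right)} = - 3 b s$
$v{\left(r,E \right)} = -7 + 8 E \left(1 + E^{2}\right)$ ($v{\left(r,E \right)} = \left(-5 + 8 E \left(1 + E^{2}\right)\right) - 2 = -7 + 8 E \left(1 + E^{2}\right)$)
$v{\left(0,d{\left(-3,-4 \right)} \right)} \left(-30\right) - 28 = \left(-7 + 8 \left(\left(-3\right) \left(-3\right) \left(-4\right)\right) \left(1 + \left(\left(-3\right) \left(-3\right) \left(-4\right)\right)^{2}\right)\right) \left(-30\right) - 28 = \left(-7 + 8 \left(-36\right) \left(1 + \left(-36\right)^{2}\right)\right) \left(-30\right) - 28 = \left(-7 + 8 \left(-36\right) \left(1 + 1296\right)\right) \left(-30\right) - 28 = \left(-7 + 8 \left(-36\right) 1297\right) \left(-30\right) - 28 = \left(-7 - 373536\right) \left(-30\right) - 28 = \left(-373543\right) \left(-30\right) - 28 = 11206290 - 28 = 11206262$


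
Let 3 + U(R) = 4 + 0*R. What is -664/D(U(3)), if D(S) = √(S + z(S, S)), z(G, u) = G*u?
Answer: -332*√2 ≈ -469.52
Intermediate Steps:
U(R) = 1 (U(R) = -3 + (4 + 0*R) = -3 + (4 + 0) = -3 + 4 = 1)
D(S) = √(S + S²) (D(S) = √(S + S*S) = √(S + S²))
-664/D(U(3)) = -664/√(1 + 1) = -664*√2/2 = -332*√2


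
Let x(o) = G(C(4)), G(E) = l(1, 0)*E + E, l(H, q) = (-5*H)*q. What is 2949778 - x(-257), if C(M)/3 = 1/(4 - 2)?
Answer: 5899553/2 ≈ 2.9498e+6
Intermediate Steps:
C(M) = 3/2 (C(M) = 3/(4 - 2) = 3/2)
l(H, q) = -5*H*q
G(E) = E (G(E) = (-5*1*0)*E + E = 0*E + E = 0 + E = E)
x(o) = 3/2
2949778 - x(-257) = 2949778 - 1*3/2 = 2949778 - 3/2 = 5899553/2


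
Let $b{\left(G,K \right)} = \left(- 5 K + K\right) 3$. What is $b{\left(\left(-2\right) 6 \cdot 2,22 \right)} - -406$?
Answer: $142$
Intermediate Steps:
$b{\left(G,K \right)} = - 12 K$ ($b{\left(G,K \right)} = - 4 K 3 = - 12 K$)
$b{\left(\left(-2\right) 6 \cdot 2,22 \right)} - -406 = \left(-12\right) 22 - -406 = -264 + 406 = 142$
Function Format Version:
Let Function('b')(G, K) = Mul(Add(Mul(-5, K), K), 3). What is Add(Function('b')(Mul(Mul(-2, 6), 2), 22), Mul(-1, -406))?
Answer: 142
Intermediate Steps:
Function('b')(G, K) = Mul(-12, K) (Function('b')(G, K) = Mul(Mul(-4, K), 3) = Mul(-12, K))
Add(Function('b')(Mul(Mul(-2, 6), 2), 22), Mul(-1, -406)) = Add(Mul(-12, 22), Mul(-1, -406)) = Add(-264, 406) = 142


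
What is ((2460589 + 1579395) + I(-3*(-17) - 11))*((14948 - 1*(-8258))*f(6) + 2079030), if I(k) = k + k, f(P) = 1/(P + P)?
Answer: 8407227068352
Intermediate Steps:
f(P) = 1/(2*P)
I(k) = 2*k
((2460589 + 1579395) + I(-3*(-17) - 11))*((14948 - 1*(-8258))*f(6) + 2079030) = ((2460589 + 1579395) + 2*(-3*(-17) - 11))*((14948 - 1*(-8258))*((½)/6) + 2079030) = (4039984 + 2*(51 - 11))*((14948 + 8258)*((½)*(⅙)) + 2079030) = (4039984 + 2*40)*(23206*(1/12) + 2079030) = (4039984 + 80)*(11603/6 + 2079030) = 4040064*(12485783/6) = 8407227068352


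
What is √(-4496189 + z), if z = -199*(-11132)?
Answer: I*√2280921 ≈ 1510.3*I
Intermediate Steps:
z = 2215268
√(-4496189 + z) = √(-4496189 + 2215268) = √(-2280921) = I*√2280921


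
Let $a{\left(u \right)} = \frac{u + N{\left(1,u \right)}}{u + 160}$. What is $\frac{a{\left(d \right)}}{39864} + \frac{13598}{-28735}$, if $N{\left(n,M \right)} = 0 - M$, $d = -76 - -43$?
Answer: $- \frac{13598}{28735} \approx -0.47322$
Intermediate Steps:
$d = -33$ ($d = -76 + 43 = -33$)
$N{\left(n,M \right)} = - M$
$a{\left(u \right)} = 0$ ($a{\left(u \right)} = \frac{u - u}{u + 160} = \frac{0}{160 + u} = 0$)
$\frac{a{\left(d \right)}}{39864} + \frac{13598}{-28735} = \frac{0}{39864} + \frac{13598}{-28735} = 0 \cdot \frac{1}{39864} + 13598 \left(- \frac{1}{28735}\right) = 0 - \frac{13598}{28735} = - \frac{13598}{28735}$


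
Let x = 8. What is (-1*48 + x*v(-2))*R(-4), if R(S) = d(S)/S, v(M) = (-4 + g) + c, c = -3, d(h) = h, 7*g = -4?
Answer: -760/7 ≈ -108.57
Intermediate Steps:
g = -4/7 (g = (⅐)*(-4) = -4/7 ≈ -0.57143)
v(M) = -53/7 (v(M) = (-4 - 4/7) - 3 = -32/7 - 3 = -53/7)
R(S) = 1 (R(S) = S/S = 1)
(-1*48 + x*v(-2))*R(-4) = (-1*48 + 8*(-53/7))*1 = (-48 - 424/7)*1 = -760/7*1 = -760/7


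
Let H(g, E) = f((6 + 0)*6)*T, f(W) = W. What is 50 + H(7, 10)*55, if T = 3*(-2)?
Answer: -11830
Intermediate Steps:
T = -6
H(g, E) = -216 (H(g, E) = ((6 + 0)*6)*(-6) = (6*6)*(-6) = 36*(-6) = -216)
50 + H(7, 10)*55 = 50 - 216*55 = 50 - 11880 = -11830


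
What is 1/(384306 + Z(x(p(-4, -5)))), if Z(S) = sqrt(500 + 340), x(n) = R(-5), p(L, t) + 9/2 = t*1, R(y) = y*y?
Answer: 64051/24615183466 - sqrt(210)/73845550398 ≈ 2.6019e-6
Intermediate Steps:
R(y) = y**2
p(L, t) = -9/2 + t (p(L, t) = -9/2 + t*1 = -9/2 + t)
x(n) = 25 (x(n) = (-5)**2 = 25)
Z(S) = 2*sqrt(210) (Z(S) = sqrt(840) = 2*sqrt(210))
1/(384306 + Z(x(p(-4, -5)))) = 1/(384306 + 2*sqrt(210))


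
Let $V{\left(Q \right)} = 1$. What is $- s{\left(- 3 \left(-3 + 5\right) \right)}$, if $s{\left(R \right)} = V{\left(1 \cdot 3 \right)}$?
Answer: $-1$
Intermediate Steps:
$s{\left(R \right)} = 1$
$- s{\left(- 3 \left(-3 + 5\right) \right)} = \left(-1\right) 1 = -1$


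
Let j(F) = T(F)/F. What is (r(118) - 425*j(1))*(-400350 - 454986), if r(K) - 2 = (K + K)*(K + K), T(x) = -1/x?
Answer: -48004022328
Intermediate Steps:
j(F) = -1/F**2 (j(F) = (-1/F)/F = -1/F**2)
r(K) = 2 + 4*K**2 (r(K) = 2 + (K + K)*(K + K) = 2 + (2*K)*(2*K) = 2 + 4*K**2)
(r(118) - 425*j(1))*(-400350 - 454986) = ((2 + 4*118**2) - (-425)/1**2)*(-400350 - 454986) = ((2 + 4*13924) - (-425))*(-855336) = ((2 + 55696) - 425*(-1))*(-855336) = (55698 + 425)*(-855336) = 56123*(-855336) = -48004022328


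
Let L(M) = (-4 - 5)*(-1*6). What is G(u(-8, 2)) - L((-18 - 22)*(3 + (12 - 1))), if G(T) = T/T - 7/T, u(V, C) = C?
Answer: -113/2 ≈ -56.500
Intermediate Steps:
G(T) = 1 - 7/T
L(M) = 54 (L(M) = -9*(-6) = 54)
G(u(-8, 2)) - L((-18 - 22)*(3 + (12 - 1))) = (-7 + 2)/2 - 1*54 = (1/2)*(-5) - 54 = -5/2 - 54 = -113/2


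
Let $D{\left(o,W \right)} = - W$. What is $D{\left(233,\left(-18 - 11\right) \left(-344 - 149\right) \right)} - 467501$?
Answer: $-481798$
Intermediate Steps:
$D{\left(233,\left(-18 - 11\right) \left(-344 - 149\right) \right)} - 467501 = - \left(-18 - 11\right) \left(-344 - 149\right) - 467501 = - \left(-29\right) \left(-493\right) - 467501 = \left(-1\right) 14297 - 467501 = -14297 - 467501 = -481798$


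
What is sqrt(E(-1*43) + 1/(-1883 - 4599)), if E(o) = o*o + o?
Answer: sqrt(75881474662)/6482 ≈ 42.497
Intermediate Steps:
E(o) = o + o**2 (E(o) = o**2 + o = o + o**2)
sqrt(E(-1*43) + 1/(-1883 - 4599)) = sqrt((-1*43)*(1 - 1*43) + 1/(-1883 - 4599)) = sqrt(-43*(1 - 43) + 1/(-6482)) = sqrt(-43*(-42) - 1/6482) = sqrt(1806 - 1/6482) = sqrt(11706491/6482) = sqrt(75881474662)/6482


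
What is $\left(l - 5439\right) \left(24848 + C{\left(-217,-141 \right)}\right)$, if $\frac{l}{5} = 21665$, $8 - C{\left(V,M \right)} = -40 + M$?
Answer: $2575956782$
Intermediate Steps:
$C{\left(V,M \right)} = 48 - M$ ($C{\left(V,M \right)} = 8 - \left(-40 + M\right) = 48 - M$)
$l = 108325$ ($l = 5 \cdot 21665 = 108325$)
$\left(l - 5439\right) \left(24848 + C{\left(-217,-141 \right)}\right) = \left(108325 - 5439\right) \left(24848 + \left(48 - -141\right)\right) = 102886 \left(24848 + \left(48 + 141\right)\right) = 102886 \left(24848 + 189\right) = 102886 \cdot 25037 = 2575956782$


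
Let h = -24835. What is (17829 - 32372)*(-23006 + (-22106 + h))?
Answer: 1017239221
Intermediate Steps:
(17829 - 32372)*(-23006 + (-22106 + h)) = (17829 - 32372)*(-23006 + (-22106 - 24835)) = -14543*(-23006 - 46941) = -14543*(-69947) = 1017239221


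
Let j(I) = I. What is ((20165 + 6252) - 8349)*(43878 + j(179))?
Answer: 796021876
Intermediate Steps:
((20165 + 6252) - 8349)*(43878 + j(179)) = ((20165 + 6252) - 8349)*(43878 + 179) = (26417 - 8349)*44057 = 18068*44057 = 796021876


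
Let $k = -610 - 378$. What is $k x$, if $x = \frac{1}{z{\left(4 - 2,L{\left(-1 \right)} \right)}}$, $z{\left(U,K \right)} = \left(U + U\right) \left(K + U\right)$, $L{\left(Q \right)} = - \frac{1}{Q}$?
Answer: $- \frac{247}{3} \approx -82.333$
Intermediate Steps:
$k = -988$ ($k = -610 - 378 = -988$)
$z{\left(U,K \right)} = 2 U \left(K + U\right)$
$x = \frac{1}{12}$ ($x = \frac{1}{2 \left(4 - 2\right) \left(- \frac{1}{-1} + \left(4 - 2\right)\right)} = \frac{1}{2 \cdot 2 \left(\left(-1\right) \left(-1\right) + 2\right)} = \frac{1}{2 \cdot 2 \left(1 + 2\right)} = \frac{1}{2 \cdot 2 \cdot 3} = \frac{1}{12} \approx 0.083333$)
$k x = \left(-988\right) \frac{1}{12} = - \frac{247}{3}$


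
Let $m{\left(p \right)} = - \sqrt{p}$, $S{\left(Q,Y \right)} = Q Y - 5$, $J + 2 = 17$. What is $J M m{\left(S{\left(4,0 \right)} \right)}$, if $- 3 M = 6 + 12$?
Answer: $90 i \sqrt{5} \approx 201.25 i$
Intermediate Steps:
$J = 15$ ($J = -2 + 17 = 15$)
$S{\left(Q,Y \right)} = -5 + Q Y$
$M = -6$ ($M = - \frac{6 + 12}{3} = \left(- \frac{1}{3}\right) 18 = -6$)
$J M m{\left(S{\left(4,0 \right)} \right)} = 15 \left(-6\right) \left(- \sqrt{-5 + 4 \cdot 0}\right) = - 90 \left(- \sqrt{-5 + 0}\right) = - 90 \left(- \sqrt{-5}\right) = - 90 \left(- i \sqrt{5}\right) = 90 i \sqrt{5}$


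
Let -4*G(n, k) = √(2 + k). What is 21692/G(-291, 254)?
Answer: -5423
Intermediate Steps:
G(n, k) = -√(2 + k)/4
21692/G(-291, 254) = 21692/((-√(2 + 254)/4)) = 21692/((-√256/4)) = 21692/((-¼*16)) = 21692/(-4) = 21692*(-¼) = -5423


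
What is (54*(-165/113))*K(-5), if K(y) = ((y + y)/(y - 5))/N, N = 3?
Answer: -2970/113 ≈ -26.283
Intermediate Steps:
K(y) = 2*y/(3*(-5 + y)) (K(y) = ((y + y)/(y - 5))/3 = ((2*y)/(-5 + y))*(⅓) = (2*y/(-5 + y))*(⅓) = 2*y/(3*(-5 + y)))
(54*(-165/113))*K(-5) = (54*(-165/113))*((⅔)*(-5)/(-5 - 5)) = (54*(-165*1/113))*((⅔)*(-5)/(-10)) = (54*(-165/113))*((⅔)*(-5)*(-⅒)) = -8910/113*⅓ = -2970/113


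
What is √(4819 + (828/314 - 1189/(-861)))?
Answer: √52427212530/3297 ≈ 69.448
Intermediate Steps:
√(4819 + (828/314 - 1189/(-861))) = √(4819 + (828*(1/314) - 1189*(-1/861))) = √(4819 + (414/157 + 29/21)) = √(4819 + 13247/3297) = √(15901490/3297) = √52427212530/3297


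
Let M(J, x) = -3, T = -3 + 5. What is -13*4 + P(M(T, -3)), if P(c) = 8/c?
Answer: -164/3 ≈ -54.667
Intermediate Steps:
T = 2
-13*4 + P(M(T, -3)) = -13*4 + 8/(-3) = -52 + 8*(-⅓) = -52 - 8/3 = -164/3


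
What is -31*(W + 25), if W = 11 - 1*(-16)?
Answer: -1612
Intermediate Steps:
W = 27 (W = 11 + 16 = 27)
-31*(W + 25) = -31*(27 + 25) = -31*52 = -1612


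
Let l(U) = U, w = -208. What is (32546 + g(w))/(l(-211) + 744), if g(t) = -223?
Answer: 32323/533 ≈ 60.644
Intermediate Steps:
(32546 + g(w))/(l(-211) + 744) = (32546 - 223)/(-211 + 744) = 32323/533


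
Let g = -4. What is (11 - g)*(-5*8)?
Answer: -600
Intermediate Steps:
(11 - g)*(-5*8) = (11 - 1*(-4))*(-5*8) = (11 + 4)*(-40) = 15*(-40) = -600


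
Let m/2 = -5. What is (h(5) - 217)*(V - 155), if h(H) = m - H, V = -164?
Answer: 74008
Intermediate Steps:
m = -10 (m = 2*(-5) = -10)
h(H) = -10 - H
(h(5) - 217)*(V - 155) = ((-10 - 1*5) - 217)*(-164 - 155) = ((-10 - 5) - 217)*(-319) = (-15 - 217)*(-319) = -232*(-319) = 74008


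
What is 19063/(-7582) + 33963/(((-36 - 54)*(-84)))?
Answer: 18898531/9553320 ≈ 1.9782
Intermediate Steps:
19063/(-7582) + 33963/(((-36 - 54)*(-84))) = 19063*(-1/7582) + 33963/((-90*(-84))) = -19063/7582 + 33963/7560 = -19063/7582 + 33963*(1/7560) = -19063/7582 + 11321/2520 = 18898531/9553320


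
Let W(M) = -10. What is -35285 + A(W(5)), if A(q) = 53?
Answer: -35232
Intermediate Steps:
-35285 + A(W(5)) = -35285 + 53 = -35232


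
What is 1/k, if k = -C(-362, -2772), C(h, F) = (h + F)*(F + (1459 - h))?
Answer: -1/2980434 ≈ -3.3552e-7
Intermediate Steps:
C(h, F) = (F + h)*(1459 + F - h)
k = -2980434 (k = -((-2772)**2 - 1*(-362)**2 + 1459*(-2772) + 1459*(-362)) = -(7683984 - 1*131044 - 4044348 - 528158) = -(7683984 - 131044 - 4044348 - 528158) = -1*2980434 = -2980434)
1/k = 1/(-2980434) = -1/2980434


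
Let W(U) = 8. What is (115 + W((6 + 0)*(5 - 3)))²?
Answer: 15129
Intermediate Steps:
(115 + W((6 + 0)*(5 - 3)))² = (115 + 8)² = 123² = 15129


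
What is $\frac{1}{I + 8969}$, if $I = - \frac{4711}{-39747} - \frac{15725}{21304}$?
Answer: $\frac{846770088}{7594156260841} \approx 0.0001115$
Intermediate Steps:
$I = - \frac{524658431}{846770088}$ ($I = \left(-4711\right) \left(- \frac{1}{39747}\right) - \frac{15725}{21304} = \frac{4711}{39747} - \frac{15725}{21304} = - \frac{524658431}{846770088} \approx -0.6196$)
$\frac{1}{I + 8969} = \frac{1}{- \frac{524658431}{846770088} + 8969} = \frac{1}{\frac{7594156260841}{846770088}} = \frac{846770088}{7594156260841}$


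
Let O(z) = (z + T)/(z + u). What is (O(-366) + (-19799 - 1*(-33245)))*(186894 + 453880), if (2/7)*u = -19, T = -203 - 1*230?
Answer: 7453731788312/865 ≈ 8.6170e+9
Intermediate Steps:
T = -433 (T = -203 - 230 = -433)
u = -133/2 (u = (7/2)*(-19) = -133/2 ≈ -66.500)
O(z) = (-433 + z)/(-133/2 + z) (O(z) = (z - 433)/(z - 133/2) = (-433 + z)/(-133/2 + z))
(O(-366) + (-19799 - 1*(-33245)))*(186894 + 453880) = (2*(-433 - 366)/(-133 + 2*(-366)) + (-19799 - 1*(-33245)))*(186894 + 453880) = (2*(-799)/(-133 - 732) + (-19799 + 33245))*640774 = (2*(-799)/(-865) + 13446)*640774 = (2*(-1/865)*(-799) + 13446)*640774 = (1598/865 + 13446)*640774 = (11632388/865)*640774 = 7453731788312/865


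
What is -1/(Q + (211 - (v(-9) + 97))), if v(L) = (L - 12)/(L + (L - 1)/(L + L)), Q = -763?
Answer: 76/49513 ≈ 0.0015349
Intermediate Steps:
v(L) = (-12 + L)/(L + (-1 + L)/(2*L)) (v(L) = (-12 + L)/(L + (-1 + L)/((2*L))) = (-12 + L)/(L + (-1 + L)*(1/(2*L))) = (-12 + L)/(L + (-1 + L)/(2*L)))
-1/(Q + (211 - (v(-9) + 97))) = -1/(-763 + (211 - (2*(-9)*(-12 - 9)/(-1 - 9 + 2*(-9)**2) + 97))) = -1/(-763 + (211 - (2*(-9)*(-21)/(-1 - 9 + 2*81) + 97))) = -1/(-763 + (211 - (2*(-9)*(-21)/(-1 - 9 + 162) + 97))) = -1/(-763 + (211 - (2*(-9)*(-21)/152 + 97))) = -1/(-763 + (211 - (2*(-9)*(1/152)*(-21) + 97))) = -1/(-763 + (211 - (189/76 + 97))) = -1/(-763 + (211 - 1*7561/76)) = -1/(-763 + (211 - 7561/76)) = -1/(-763 + 8475/76) = -1/(-49513/76) = -1*(-76/49513) = 76/49513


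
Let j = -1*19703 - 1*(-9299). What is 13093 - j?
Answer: 23497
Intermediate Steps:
j = -10404 (j = -19703 + 9299 = -10404)
13093 - j = 13093 - 1*(-10404) = 13093 + 10404 = 23497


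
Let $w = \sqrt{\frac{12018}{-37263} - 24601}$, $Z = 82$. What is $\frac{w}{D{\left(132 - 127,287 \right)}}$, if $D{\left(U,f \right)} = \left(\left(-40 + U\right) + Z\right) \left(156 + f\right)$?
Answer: $\frac{i \sqrt{3795522568367}}{258617641} \approx 0.0075332 i$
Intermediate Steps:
$D{\left(U,f \right)} = \left(42 + U\right) \left(156 + f\right)$ ($D{\left(U,f \right)} = \left(\left(-40 + U\right) + 82\right) \left(156 + f\right) = \left(42 + U\right) \left(156 + f\right)$)
$w = \frac{i \sqrt{3795522568367}}{12421}$ ($w = \sqrt{12018 \left(- \frac{1}{37263}\right) - 24601} = \sqrt{- \frac{4006}{12421} - 24601} = \sqrt{- \frac{305573027}{12421}} = \frac{i \sqrt{3795522568367}}{12421} \approx 156.85 i$)
$\frac{w}{D{\left(132 - 127,287 \right)}} = \frac{\frac{1}{12421} i \sqrt{3795522568367}}{6552 + 42 \cdot 287 + 156 \left(132 - 127\right) + \left(132 - 127\right) 287} = \frac{\frac{1}{12421} i \sqrt{3795522568367}}{6552 + 12054 + 156 \left(132 - 127\right) + \left(132 - 127\right) 287} = \frac{\frac{1}{12421} i \sqrt{3795522568367}}{6552 + 12054 + 156 \cdot 5 + 5 \cdot 287} = \frac{\frac{1}{12421} i \sqrt{3795522568367}}{6552 + 12054 + 780 + 1435} = \frac{\frac{1}{12421} i \sqrt{3795522568367}}{20821} = \frac{i \sqrt{3795522568367}}{12421} \cdot \frac{1}{20821} = \frac{i \sqrt{3795522568367}}{258617641}$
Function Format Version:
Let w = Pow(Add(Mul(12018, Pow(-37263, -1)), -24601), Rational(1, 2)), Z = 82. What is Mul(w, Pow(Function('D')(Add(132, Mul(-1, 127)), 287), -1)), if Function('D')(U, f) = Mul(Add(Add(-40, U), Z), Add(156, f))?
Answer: Mul(Rational(1, 258617641), I, Pow(3795522568367, Rational(1, 2))) ≈ Mul(0.0075332, I)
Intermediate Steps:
Function('D')(U, f) = Mul(Add(42, U), Add(156, f)) (Function('D')(U, f) = Mul(Add(Add(-40, U), 82), Add(156, f)) = Mul(Add(42, U), Add(156, f)))
w = Mul(Rational(1, 12421), I, Pow(3795522568367, Rational(1, 2))) (w = Pow(Add(Mul(12018, Rational(-1, 37263)), -24601), Rational(1, 2)) = Pow(Add(Rational(-4006, 12421), -24601), Rational(1, 2)) = Pow(Rational(-305573027, 12421), Rational(1, 2)) = Mul(Rational(1, 12421), I, Pow(3795522568367, Rational(1, 2))) ≈ Mul(156.85, I))
Mul(w, Pow(Function('D')(Add(132, Mul(-1, 127)), 287), -1)) = Mul(Mul(Rational(1, 12421), I, Pow(3795522568367, Rational(1, 2))), Pow(Add(6552, Mul(42, 287), Mul(156, Add(132, Mul(-1, 127))), Mul(Add(132, Mul(-1, 127)), 287)), -1)) = Mul(Mul(Rational(1, 12421), I, Pow(3795522568367, Rational(1, 2))), Pow(Add(6552, 12054, Mul(156, Add(132, -127)), Mul(Add(132, -127), 287)), -1)) = Mul(Mul(Rational(1, 12421), I, Pow(3795522568367, Rational(1, 2))), Pow(Add(6552, 12054, Mul(156, 5), Mul(5, 287)), -1)) = Mul(Mul(Rational(1, 12421), I, Pow(3795522568367, Rational(1, 2))), Pow(Add(6552, 12054, 780, 1435), -1)) = Mul(Mul(Rational(1, 12421), I, Pow(3795522568367, Rational(1, 2))), Pow(20821, -1)) = Mul(Mul(Rational(1, 12421), I, Pow(3795522568367, Rational(1, 2))), Rational(1, 20821)) = Mul(Rational(1, 258617641), I, Pow(3795522568367, Rational(1, 2)))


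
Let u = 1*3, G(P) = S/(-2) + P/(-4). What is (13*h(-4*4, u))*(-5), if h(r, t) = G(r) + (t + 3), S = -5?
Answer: -1625/2 ≈ -812.50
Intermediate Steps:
G(P) = 5/2 - P/4 (G(P) = -5/(-2) + P/(-4) = -5*(-½) + P*(-¼) = 5/2 - P/4)
u = 3
h(r, t) = 11/2 + t - r/4 (h(r, t) = (5/2 - r/4) + (t + 3) = (5/2 - r/4) + (3 + t) = 11/2 + t - r/4)
(13*h(-4*4, u))*(-5) = (13*(11/2 + 3 - (-1)*4))*(-5) = (13*(11/2 + 3 - ¼*(-16)))*(-5) = (13*(11/2 + 3 + 4))*(-5) = (13*(25/2))*(-5) = (325/2)*(-5) = -1625/2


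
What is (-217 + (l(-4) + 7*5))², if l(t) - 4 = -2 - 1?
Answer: 32761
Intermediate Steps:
l(t) = 1 (l(t) = 4 + (-2 - 1) = 4 - 3 = 1)
(-217 + (l(-4) + 7*5))² = (-217 + (1 + 7*5))² = (-217 + (1 + 35))² = (-217 + 36)² = (-181)² = 32761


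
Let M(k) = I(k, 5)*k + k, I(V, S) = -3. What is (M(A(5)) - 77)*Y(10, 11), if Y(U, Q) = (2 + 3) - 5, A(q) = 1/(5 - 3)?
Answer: 0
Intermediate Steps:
A(q) = 1/2
M(k) = -2*k (M(k) = -3*k + k = -2*k)
Y(U, Q) = 0 (Y(U, Q) = 5 - 5 = 0)
(M(A(5)) - 77)*Y(10, 11) = (-2*1/2 - 77)*0 = (-1 - 77)*0 = -78*0 = 0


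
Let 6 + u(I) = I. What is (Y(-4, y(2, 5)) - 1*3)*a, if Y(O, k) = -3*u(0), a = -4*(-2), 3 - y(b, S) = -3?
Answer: 120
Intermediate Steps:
y(b, S) = 6 (y(b, S) = 3 - 1*(-3) = 3 + 3 = 6)
a = 8
u(I) = -6 + I
Y(O, k) = 18 (Y(O, k) = -3*(-6 + 0) = -3*(-6) = 18)
(Y(-4, y(2, 5)) - 1*3)*a = (18 - 1*3)*8 = (18 - 3)*8 = 15*8 = 120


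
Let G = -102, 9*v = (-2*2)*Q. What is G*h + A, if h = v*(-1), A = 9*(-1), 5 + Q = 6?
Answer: -163/3 ≈ -54.333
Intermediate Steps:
Q = 1 (Q = -5 + 6 = 1)
v = -4/9 (v = (-2*2*1)/9 = (-4*1)/9 = (⅑)*(-4) = -4/9 ≈ -0.44444)
A = -9
h = 4/9 (h = -4/9*(-1) = 4/9 ≈ 0.44444)
G*h + A = -102*4/9 - 9 = -136/3 - 9 = -163/3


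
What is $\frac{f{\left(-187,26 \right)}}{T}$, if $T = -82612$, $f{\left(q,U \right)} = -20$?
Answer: $\frac{5}{20653} \approx 0.0002421$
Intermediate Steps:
$\frac{f{\left(-187,26 \right)}}{T} = - \frac{20}{-82612} = \left(-20\right) \left(- \frac{1}{82612}\right) = \frac{5}{20653}$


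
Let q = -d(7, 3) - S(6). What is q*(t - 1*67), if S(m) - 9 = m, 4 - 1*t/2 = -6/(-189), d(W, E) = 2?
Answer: 63257/63 ≈ 1004.1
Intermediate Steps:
t = 500/63 (t = 8 - (-12)/(-189) = 8 - (-12)*(-1)/189 = 8 - 2*2/63 = 8 - 4/63 = 500/63 ≈ 7.9365)
S(m) = 9 + m
q = -17 (q = -1*2 - (9 + 6) = -2 - 1*15 = -2 - 15 = -17)
q*(t - 1*67) = -17*(500/63 - 1*67) = -17*(500/63 - 67) = -17*(-3721/63) = 63257/63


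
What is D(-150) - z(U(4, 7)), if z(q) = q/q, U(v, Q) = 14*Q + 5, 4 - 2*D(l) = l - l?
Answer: 1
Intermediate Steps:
D(l) = 2 (D(l) = 2 - (l - l)/2 = 2 - ½*0 = 2 + 0 = 2)
U(v, Q) = 5 + 14*Q
z(q) = 1
D(-150) - z(U(4, 7)) = 2 - 1*1 = 2 - 1 = 1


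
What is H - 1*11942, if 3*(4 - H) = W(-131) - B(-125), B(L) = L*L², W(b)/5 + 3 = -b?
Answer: -663193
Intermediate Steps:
W(b) = -15 - 5*b (W(b) = -15 + 5*(-b) = -15 - 5*b)
B(L) = L³
H = -651251 (H = 4 - ((-15 - 5*(-131)) - 1*(-125)³)/3 = 4 - ((-15 + 655) - 1*(-1953125))/3 = 4 - (640 + 1953125)/3 = 4 - ⅓*1953765 = 4 - 651255 = -651251)
H - 1*11942 = -651251 - 1*11942 = -651251 - 11942 = -663193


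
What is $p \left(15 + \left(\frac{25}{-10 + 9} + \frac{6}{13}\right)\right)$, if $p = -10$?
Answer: $\frac{1240}{13} \approx 95.385$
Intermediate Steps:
$p \left(15 + \left(\frac{25}{-10 + 9} + \frac{6}{13}\right)\right) = - 10 \left(15 + \left(\frac{25}{-10 + 9} + \frac{6}{13}\right)\right) = - 10 \left(15 + \left(\frac{25}{-1} + 6 \cdot \frac{1}{13}\right)\right) = - 10 \left(15 + \left(25 \left(-1\right) + \frac{6}{13}\right)\right) = - 10 \left(15 + \left(-25 + \frac{6}{13}\right)\right) = - 10 \left(15 - \frac{319}{13}\right) = \left(-10\right) \left(- \frac{124}{13}\right) = \frac{1240}{13}$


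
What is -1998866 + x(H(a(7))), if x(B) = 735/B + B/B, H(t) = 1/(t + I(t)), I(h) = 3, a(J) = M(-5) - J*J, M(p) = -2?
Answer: -2034145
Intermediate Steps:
a(J) = -2 - J² (a(J) = -2 - J*J = -2 - J²)
H(t) = 1/(3 + t) (H(t) = 1/(t + 3) = 1/(3 + t))
x(B) = 1 + 735/B (x(B) = 735/B + 1 = 1 + 735/B)
-1998866 + x(H(a(7))) = -1998866 + (735 + 1/(3 + (-2 - 1*7²)))/(1/(3 + (-2 - 1*7²))) = -1998866 + (735 + 1/(3 + (-2 - 1*49)))/(1/(3 + (-2 - 1*49))) = -1998866 + (735 + 1/(3 + (-2 - 49)))/(1/(3 + (-2 - 49))) = -1998866 + (735 + 1/(3 - 51))/(1/(3 - 51)) = -1998866 + (735 + 1/(-48))/(1/(-48)) = -1998866 + (735 - 1/48)/(-1/48) = -1998866 - 48*35279/48 = -1998866 - 35279 = -2034145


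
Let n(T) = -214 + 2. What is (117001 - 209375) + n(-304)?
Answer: -92586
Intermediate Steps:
n(T) = -212
(117001 - 209375) + n(-304) = (117001 - 209375) - 212 = -92374 - 212 = -92586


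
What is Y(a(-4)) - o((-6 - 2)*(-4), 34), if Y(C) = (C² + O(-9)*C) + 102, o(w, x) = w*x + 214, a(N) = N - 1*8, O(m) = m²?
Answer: -2028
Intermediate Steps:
a(N) = -8 + N (a(N) = N - 8 = -8 + N)
o(w, x) = 214 + w*x
Y(C) = 102 + C² + 81*C (Y(C) = (C² + (-9)²*C) + 102 = (C² + 81*C) + 102 = 102 + C² + 81*C)
Y(a(-4)) - o((-6 - 2)*(-4), 34) = (102 + (-8 - 4)² + 81*(-8 - 4)) - (214 + ((-6 - 2)*(-4))*34) = (102 + (-12)² + 81*(-12)) - (214 - 8*(-4)*34) = (102 + 144 - 972) - (214 + 32*34) = -726 - (214 + 1088) = -726 - 1*1302 = -726 - 1302 = -2028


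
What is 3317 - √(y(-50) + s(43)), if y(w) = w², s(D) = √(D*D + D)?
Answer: 3317 - √(2500 + 2*√473) ≈ 3266.6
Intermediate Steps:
s(D) = √(D + D²) (s(D) = √(D² + D) = √(D + D²))
3317 - √(y(-50) + s(43)) = 3317 - √((-50)² + √(43*(1 + 43))) = 3317 - √(2500 + √(43*44)) = 3317 - √(2500 + √1892) = 3317 - √(2500 + 2*√473)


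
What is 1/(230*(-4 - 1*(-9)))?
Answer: 1/1150 ≈ 0.00086956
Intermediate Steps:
1/(230*(-4 - 1*(-9))) = 1/(230*(-4 + 9)) = 1/(230*5) = 1/1150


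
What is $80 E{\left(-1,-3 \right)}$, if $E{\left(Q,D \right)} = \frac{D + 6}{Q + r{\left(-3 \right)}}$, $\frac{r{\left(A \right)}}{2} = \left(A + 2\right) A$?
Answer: $48$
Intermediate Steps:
$r{\left(A \right)} = 2 A \left(2 + A\right)$ ($r{\left(A \right)} = 2 \left(A + 2\right) A = 2 \left(2 + A\right) A = 2 A \left(2 + A\right)$)
$E{\left(Q,D \right)} = \frac{6 + D}{6 + Q}$ ($E{\left(Q,D \right)} = \frac{D + 6}{Q + 2 \left(-3\right) \left(2 - 3\right)} = \frac{6 + D}{Q + 2 \left(-3\right) \left(-1\right)} = \frac{6 + D}{Q + 6} = \frac{6 + D}{6 + Q}$)
$80 E{\left(-1,-3 \right)} = 80 \frac{6 - 3}{6 - 1} = 80 \cdot \frac{1}{5} \cdot 3 = 80 \cdot \frac{3}{5} = 48$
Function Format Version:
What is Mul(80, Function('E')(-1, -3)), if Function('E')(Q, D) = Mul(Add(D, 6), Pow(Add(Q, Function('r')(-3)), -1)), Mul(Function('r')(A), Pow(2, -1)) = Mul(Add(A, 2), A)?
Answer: 48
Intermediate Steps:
Function('r')(A) = Mul(2, A, Add(2, A)) (Function('r')(A) = Mul(2, Mul(Add(A, 2), A)) = Mul(2, Mul(Add(2, A), A)) = Mul(2, Mul(A, Add(2, A))) = Mul(2, A, Add(2, A)))
Function('E')(Q, D) = Mul(Pow(Add(6, Q), -1), Add(6, D)) (Function('E')(Q, D) = Mul(Add(D, 6), Pow(Add(Q, Mul(2, -3, Add(2, -3))), -1)) = Mul(Add(6, D), Pow(Add(Q, Mul(2, -3, -1)), -1)) = Mul(Add(6, D), Pow(Add(Q, 6), -1)) = Mul(Add(6, D), Pow(Add(6, Q), -1)) = Mul(Pow(Add(6, Q), -1), Add(6, D)))
Mul(80, Function('E')(-1, -3)) = Mul(80, Mul(Pow(Add(6, -1), -1), Add(6, -3))) = Mul(80, Mul(Pow(5, -1), 3)) = Mul(80, Mul(Rational(1, 5), 3)) = Mul(80, Rational(3, 5)) = 48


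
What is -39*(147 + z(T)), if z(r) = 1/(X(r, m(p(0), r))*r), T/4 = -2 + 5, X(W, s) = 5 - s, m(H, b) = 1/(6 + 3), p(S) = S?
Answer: -1009125/176 ≈ -5733.7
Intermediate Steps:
m(H, b) = ⅑ (m(H, b) = 1/9 = ⅑)
T = 12 (T = 4*(-2 + 5) = 4*3 = 12)
z(r) = 9/(44*r) (z(r) = 1/((5 - 1*⅑)*r) = 1/((5 - ⅑)*r) = 1/((44/9)*r) = 9/(44*r))
-39*(147 + z(T)) = -39*(147 + (9/44)/12) = -39*(147 + (9/44)*(1/12)) = -39*(147 + 3/176) = -39*25875/176 = -1009125/176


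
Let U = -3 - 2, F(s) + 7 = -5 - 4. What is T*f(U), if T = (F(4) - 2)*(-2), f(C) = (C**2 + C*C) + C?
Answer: 1620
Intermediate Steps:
F(s) = -16 (F(s) = -7 + (-5 - 4) = -7 - 9 = -16)
U = -5
f(C) = C + 2*C**2 (f(C) = (C**2 + C**2) + C = 2*C**2 + C = C + 2*C**2)
T = 36 (T = (-16 - 2)*(-2) = -18*(-2) = 36)
T*f(U) = 36*(-5*(1 + 2*(-5))) = 36*(-5*(1 - 10)) = 36*(-5*(-9)) = 36*45 = 1620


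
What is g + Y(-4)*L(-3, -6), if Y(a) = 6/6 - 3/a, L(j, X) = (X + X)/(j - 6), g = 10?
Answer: 37/3 ≈ 12.333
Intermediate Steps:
L(j, X) = 2*X/(-6 + j) (L(j, X) = (2*X)/(-6 + j) = 2*X/(-6 + j))
Y(a) = 1 - 3/a (Y(a) = 6*(⅙) - 3/a = 1 - 3/a)
g + Y(-4)*L(-3, -6) = 10 + ((-3 - 4)/(-4))*(2*(-6)/(-6 - 3)) = 10 + (-¼*(-7))*(2*(-6)/(-9)) = 10 + 7*(2*(-6)*(-⅑))/4 = 10 + (7/4)*(4/3) = 10 + 7/3 = 37/3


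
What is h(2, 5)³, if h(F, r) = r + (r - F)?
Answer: 512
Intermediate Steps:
h(F, r) = -F + 2*r
h(2, 5)³ = (-1*2 + 2*5)³ = (-2 + 10)³ = 8³ = 512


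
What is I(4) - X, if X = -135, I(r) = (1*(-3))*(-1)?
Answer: 138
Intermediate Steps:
I(r) = 3 (I(r) = -3*(-1) = 3)
I(4) - X = 3 - 1*(-135) = 3 + 135 = 138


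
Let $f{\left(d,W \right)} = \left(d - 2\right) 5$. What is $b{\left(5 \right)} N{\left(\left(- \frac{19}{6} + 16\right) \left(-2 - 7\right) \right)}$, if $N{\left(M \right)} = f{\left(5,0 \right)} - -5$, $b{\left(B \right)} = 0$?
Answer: $0$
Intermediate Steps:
$f{\left(d,W \right)} = -10 + 5 d$ ($f{\left(d,W \right)} = \left(-2 + d\right) 5 = -10 + 5 d$)
$N{\left(M \right)} = 20$ ($N{\left(M \right)} = \left(-10 + 5 \cdot 5\right) - -5 = \left(-10 + 25\right) + 5 = 15 + 5 = 20$)
$b{\left(5 \right)} N{\left(\left(- \frac{19}{6} + 16\right) \left(-2 - 7\right) \right)} = 0 \cdot 20 = 0$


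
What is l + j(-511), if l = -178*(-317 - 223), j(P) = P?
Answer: 95609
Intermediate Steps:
l = 96120 (l = -178*(-540) = 96120)
l + j(-511) = 96120 - 511 = 95609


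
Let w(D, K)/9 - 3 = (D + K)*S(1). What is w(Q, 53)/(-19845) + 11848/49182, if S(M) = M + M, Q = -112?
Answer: 151337/516411 ≈ 0.29306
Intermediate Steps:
S(M) = 2*M
w(D, K) = 27 + 18*D + 18*K (w(D, K) = 27 + 9*((D + K)*(2*1)) = 27 + 9*((D + K)*2) = 27 + 9*(2*D + 2*K) = 27 + (18*D + 18*K) = 27 + 18*D + 18*K)
w(Q, 53)/(-19845) + 11848/49182 = (27 + 18*(-112) + 18*53)/(-19845) + 11848/49182 = (27 - 2016 + 954)*(-1/19845) + 11848*(1/49182) = -1035*(-1/19845) + 5924/24591 = 23/441 + 5924/24591 = 151337/516411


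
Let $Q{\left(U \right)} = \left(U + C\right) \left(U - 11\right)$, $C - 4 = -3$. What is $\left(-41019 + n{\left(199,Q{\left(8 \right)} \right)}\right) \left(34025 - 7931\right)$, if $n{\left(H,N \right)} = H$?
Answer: $-1065157080$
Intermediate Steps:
$C = 1$ ($C = 4 - 3 = 1$)
$Q{\left(U \right)} = \left(1 + U\right) \left(-11 + U\right)$ ($Q{\left(U \right)} = \left(U + 1\right) \left(U - 11\right) = \left(1 + U\right) \left(-11 + U\right)$)
$\left(-41019 + n{\left(199,Q{\left(8 \right)} \right)}\right) \left(34025 - 7931\right) = \left(-41019 + 199\right) \left(34025 - 7931\right) = \left(-40820\right) 26094 = -1065157080$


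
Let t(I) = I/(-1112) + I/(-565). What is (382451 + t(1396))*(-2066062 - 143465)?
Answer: -132728481606540519/157070 ≈ -8.4503e+11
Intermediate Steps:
t(I) = -1677*I/628280 (t(I) = I*(-1/1112) + I*(-1/565) = -I/1112 - I/565 = -1677*I/628280)
(382451 + t(1396))*(-2066062 - 143465) = (382451 - 1677/628280*1396)*(-2066062 - 143465) = (382451 - 585273/157070)*(-2209527) = (60070993297/157070)*(-2209527) = -132728481606540519/157070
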